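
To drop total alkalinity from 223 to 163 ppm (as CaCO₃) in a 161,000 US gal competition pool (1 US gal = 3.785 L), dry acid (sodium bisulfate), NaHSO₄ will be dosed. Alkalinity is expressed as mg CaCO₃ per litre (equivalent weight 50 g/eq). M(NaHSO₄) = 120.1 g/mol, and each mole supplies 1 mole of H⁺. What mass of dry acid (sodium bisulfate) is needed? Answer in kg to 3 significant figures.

87.8 kg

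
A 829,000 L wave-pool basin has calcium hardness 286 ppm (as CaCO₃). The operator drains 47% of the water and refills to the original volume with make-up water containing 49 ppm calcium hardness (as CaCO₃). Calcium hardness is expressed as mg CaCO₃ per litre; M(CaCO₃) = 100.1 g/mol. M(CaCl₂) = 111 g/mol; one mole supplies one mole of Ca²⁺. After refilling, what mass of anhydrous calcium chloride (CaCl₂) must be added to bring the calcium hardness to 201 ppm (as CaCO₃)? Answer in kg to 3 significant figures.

24.3 kg

After draining 47% and refilling: 286 × 0.53 + 49 × 0.47 = 174.61 ppm.
Deficit to target: 201 − 174.61 = 26.39 mg/L.
As CaCO₃: 26.39 mg/L × 829,000 L = 21,880 g; ÷ 100.1 = 218.6 mol Ca²⁺.
Mass: 218.6 × 111 = 24,260 g.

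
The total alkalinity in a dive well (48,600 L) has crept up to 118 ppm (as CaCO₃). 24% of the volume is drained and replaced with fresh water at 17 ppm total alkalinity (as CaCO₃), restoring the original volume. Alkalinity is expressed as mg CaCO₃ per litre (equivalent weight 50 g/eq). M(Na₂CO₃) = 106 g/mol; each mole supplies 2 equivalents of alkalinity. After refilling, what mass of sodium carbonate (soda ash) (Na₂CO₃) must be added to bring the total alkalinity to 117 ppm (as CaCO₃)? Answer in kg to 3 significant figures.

After draining 24% and refilling: 118 × 0.76 + 17 × 0.24 = 93.76 ppm.
Deficit to target: 117 − 93.76 = 23.24 mg/L.
As CaCO₃: 23.24 mg/L × 48,600 L = 1129 g; ÷ 50 g/eq ÷ 2 = 11.29 mol Na₂CO₃.
Mass: 11.29 × 106 = 1197 g.

1.20 kg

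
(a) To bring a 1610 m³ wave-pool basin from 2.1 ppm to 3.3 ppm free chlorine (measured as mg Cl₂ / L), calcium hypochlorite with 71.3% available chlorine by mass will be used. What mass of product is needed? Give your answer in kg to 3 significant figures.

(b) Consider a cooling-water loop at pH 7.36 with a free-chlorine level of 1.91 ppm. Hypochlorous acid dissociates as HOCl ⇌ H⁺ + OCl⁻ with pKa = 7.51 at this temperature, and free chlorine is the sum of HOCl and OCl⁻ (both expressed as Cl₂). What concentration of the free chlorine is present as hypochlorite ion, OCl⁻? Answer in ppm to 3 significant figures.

(a) Volume: 1610 m³ = 1,610,000 L.
(a) Chlorine deficit: 3.3 − 2.1 = 1.2 ppm = 1.2 mg/L as Cl₂.
(a) Cl₂ equivalent needed: 1.2 mg/L × 1,610,000 L = 1,932,000 mg = 1932 g.
(a) Product at 71.3% available chlorine: 1932 / 0.713 = 2710 g.

(b) [OCl⁻]/[HOCl] = 10^(pH − pKa) = 10^(7.36 − 7.51) = 10^-0.15 = 0.7079.
(b) Fraction as HOCl = 1 / (1 + 0.7079) = 0.5855.
(b) OCl⁻ = (1 − 0.5855) × 1.91 ppm = 0.7917 ppm.

(a) 2.71 kg; (b) 0.792 ppm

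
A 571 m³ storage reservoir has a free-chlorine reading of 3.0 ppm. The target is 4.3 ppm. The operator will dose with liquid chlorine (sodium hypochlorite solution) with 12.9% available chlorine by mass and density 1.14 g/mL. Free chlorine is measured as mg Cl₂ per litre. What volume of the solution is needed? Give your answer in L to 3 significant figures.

Volume: 571 m³ = 571,000 L.
Chlorine deficit: 4.3 − 3.0 = 1.3 ppm = 1.3 mg/L as Cl₂.
Cl₂ equivalent needed: 1.3 mg/L × 571,000 L = 742,300 mg = 742.3 g.
Product at 12.9% available chlorine: 742.3 / 0.129 = 5754 g.
Volume at density 1.14 g/mL: 5754 g ÷ 1.14 g/mL = 5048 mL.

5.05 L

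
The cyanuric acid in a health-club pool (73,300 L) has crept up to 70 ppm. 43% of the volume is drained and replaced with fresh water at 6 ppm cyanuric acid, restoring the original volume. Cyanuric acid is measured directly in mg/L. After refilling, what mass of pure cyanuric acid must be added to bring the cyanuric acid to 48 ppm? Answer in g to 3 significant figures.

405 g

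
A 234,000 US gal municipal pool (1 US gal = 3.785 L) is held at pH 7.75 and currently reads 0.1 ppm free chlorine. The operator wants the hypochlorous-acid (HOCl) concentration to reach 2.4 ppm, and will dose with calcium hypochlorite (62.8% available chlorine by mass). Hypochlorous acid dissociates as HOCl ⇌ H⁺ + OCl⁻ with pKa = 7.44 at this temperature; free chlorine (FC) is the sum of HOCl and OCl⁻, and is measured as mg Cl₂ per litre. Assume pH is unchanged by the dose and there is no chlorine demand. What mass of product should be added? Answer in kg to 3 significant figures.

Volume: 234,000 US gal × 3.785 L/gal = 885,690 L.
[OCl⁻]/[HOCl] = 10^(pH − pKa) = 10^(7.75 − 7.44) = 2.042; fraction as HOCl = 1/(1 + 2.042) = 0.3288.
Free chlorine required for 2.4 ppm HOCl: 2.4 / 0.3288 = 7.3 ppm.
FC to add: 7.3 − 0.1 = 7.2 mg/L as Cl₂.
Cl₂ equivalent: 7.2 mg/L × 885,690 L = 6377 g.
Product at 62.8% available Cl: 6377 / 0.628 = 10,150 g.

10.2 kg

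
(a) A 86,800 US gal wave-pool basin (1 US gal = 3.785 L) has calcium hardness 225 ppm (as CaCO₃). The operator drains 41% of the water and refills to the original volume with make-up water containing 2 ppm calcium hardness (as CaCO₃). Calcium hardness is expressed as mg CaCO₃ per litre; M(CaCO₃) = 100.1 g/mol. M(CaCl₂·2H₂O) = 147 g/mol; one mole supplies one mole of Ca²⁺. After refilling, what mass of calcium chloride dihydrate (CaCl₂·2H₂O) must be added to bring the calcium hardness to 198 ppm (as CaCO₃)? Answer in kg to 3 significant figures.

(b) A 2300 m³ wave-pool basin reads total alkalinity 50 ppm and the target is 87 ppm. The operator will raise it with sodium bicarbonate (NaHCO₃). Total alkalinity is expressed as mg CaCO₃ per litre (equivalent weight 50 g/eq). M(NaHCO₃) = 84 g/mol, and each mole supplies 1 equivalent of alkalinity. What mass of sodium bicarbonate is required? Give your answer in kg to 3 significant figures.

(a) 31.1 kg; (b) 143 kg

(a) Volume: 86,800 US gal × 3.785 L/gal = 328,538 L.
(a) After draining 41% and refilling: 225 × 0.59 + 2 × 0.41 = 133.57 ppm.
(a) Deficit to target: 198 − 133.57 = 64.43 mg/L.
(a) As CaCO₃: 64.43 mg/L × 328,538 L = 21,170 g; ÷ 100.1 = 211.5 mol Ca²⁺.
(a) Mass: 211.5 × 147 = 31,090 g.

(b) Volume: 2300 m³ = 2,300,000 L.
(b) Alkalinity to add: (87 − 50) = 37 mg/L as CaCO₃ × 2,300,000 L = 85,100 g as CaCO₃.
(b) Equivalents: 85,100 g ÷ 50 g/eq = 1702 eq.
(b) NaHCO₃ supplies 1 eq per mole → 1702 mol.
(b) Mass: 1702 mol × 84 g/mol = 143,000 g.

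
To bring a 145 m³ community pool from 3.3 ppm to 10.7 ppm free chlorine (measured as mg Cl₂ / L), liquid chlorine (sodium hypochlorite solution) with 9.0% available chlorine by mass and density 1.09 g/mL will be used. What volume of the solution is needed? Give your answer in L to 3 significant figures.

10.9 L

Volume: 145 m³ = 145,000 L.
Chlorine deficit: 10.7 − 3.3 = 7.4 ppm = 7.4 mg/L as Cl₂.
Cl₂ equivalent needed: 7.4 mg/L × 145,000 L = 1,073,000 mg = 1073 g.
Product at 9.0% available chlorine: 1073 / 0.09 = 11,920 g.
Volume at density 1.09 g/mL: 11,920 g ÷ 1.09 g/mL = 10,940 mL.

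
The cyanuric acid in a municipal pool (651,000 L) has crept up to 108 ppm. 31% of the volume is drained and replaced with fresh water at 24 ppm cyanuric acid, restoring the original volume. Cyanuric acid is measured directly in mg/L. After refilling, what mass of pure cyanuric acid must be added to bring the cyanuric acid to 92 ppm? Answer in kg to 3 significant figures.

After draining 31% and refilling: 108 × 0.69 + 24 × 0.31 = 81.96 ppm.
Deficit to target: 92 − 81.96 = 10.04 mg/L.
Mass: 10.04 mg/L × 651,000 L = 6536 g cyanuric acid.

6.54 kg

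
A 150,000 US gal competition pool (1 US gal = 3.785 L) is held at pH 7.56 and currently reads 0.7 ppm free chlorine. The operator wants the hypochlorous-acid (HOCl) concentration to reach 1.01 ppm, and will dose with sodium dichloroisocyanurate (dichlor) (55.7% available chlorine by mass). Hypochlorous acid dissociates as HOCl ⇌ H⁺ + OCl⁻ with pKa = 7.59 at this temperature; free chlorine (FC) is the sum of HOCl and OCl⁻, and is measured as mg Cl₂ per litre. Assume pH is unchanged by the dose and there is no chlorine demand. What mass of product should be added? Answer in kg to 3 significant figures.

Volume: 150,000 US gal × 3.785 L/gal = 567,750 L.
[OCl⁻]/[HOCl] = 10^(pH − pKa) = 10^(7.56 − 7.59) = 0.9333; fraction as HOCl = 1/(1 + 0.9333) = 0.5173.
Free chlorine required for 1.01 ppm HOCl: 1.01 / 0.5173 = 1.953 ppm.
FC to add: 1.953 − 0.7 = 1.253 mg/L as Cl₂.
Cl₂ equivalent: 1.253 mg/L × 567,750 L = 711.2 g.
Product at 55.7% available Cl: 711.2 / 0.557 = 1277 g.

1.28 kg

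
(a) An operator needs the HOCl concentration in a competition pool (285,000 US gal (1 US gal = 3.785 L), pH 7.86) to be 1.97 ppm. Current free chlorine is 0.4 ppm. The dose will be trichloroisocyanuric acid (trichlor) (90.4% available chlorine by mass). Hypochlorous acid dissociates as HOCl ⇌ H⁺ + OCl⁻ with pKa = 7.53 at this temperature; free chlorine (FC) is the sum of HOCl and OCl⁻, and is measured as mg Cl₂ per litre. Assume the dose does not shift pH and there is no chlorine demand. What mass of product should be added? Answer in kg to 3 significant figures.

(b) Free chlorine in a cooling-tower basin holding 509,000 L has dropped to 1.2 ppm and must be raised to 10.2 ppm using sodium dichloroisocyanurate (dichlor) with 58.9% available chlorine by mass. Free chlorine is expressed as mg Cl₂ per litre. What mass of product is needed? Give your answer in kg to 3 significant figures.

(a) Volume: 285,000 US gal × 3.785 L/gal = 1,078,725 L.
(a) [OCl⁻]/[HOCl] = 10^(pH − pKa) = 10^(7.86 − 7.53) = 2.138; fraction as HOCl = 1/(1 + 2.138) = 0.3187.
(a) Free chlorine required for 1.97 ppm HOCl: 1.97 / 0.3187 = 6.182 ppm.
(a) FC to add: 6.182 − 0.4 = 5.782 mg/L as Cl₂.
(a) Cl₂ equivalent: 5.782 mg/L × 1,078,725 L = 6237 g.
(a) Product at 90.4% available Cl: 6237 / 0.904 = 6899 g.

(b) Chlorine deficit: 10.2 − 1.2 = 9 ppm = 9 mg/L as Cl₂.
(b) Cl₂ equivalent needed: 9 mg/L × 509,000 L = 4,581,000 mg = 4581 g.
(b) Product at 58.9% available chlorine: 4581 / 0.589 = 7778 g.

(a) 6.90 kg; (b) 7.78 kg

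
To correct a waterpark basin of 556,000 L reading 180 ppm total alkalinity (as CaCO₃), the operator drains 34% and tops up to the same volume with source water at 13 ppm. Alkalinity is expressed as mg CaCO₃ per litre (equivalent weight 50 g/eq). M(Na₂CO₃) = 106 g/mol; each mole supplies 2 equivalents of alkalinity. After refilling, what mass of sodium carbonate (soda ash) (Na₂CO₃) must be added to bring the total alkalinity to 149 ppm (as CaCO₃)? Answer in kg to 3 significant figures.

15.2 kg

After draining 34% and refilling: 180 × 0.66 + 13 × 0.34 = 123.22 ppm.
Deficit to target: 149 − 123.22 = 25.78 mg/L.
As CaCO₃: 25.78 mg/L × 556,000 L = 14,330 g; ÷ 50 g/eq ÷ 2 = 143.3 mol Na₂CO₃.
Mass: 143.3 × 106 = 15,190 g.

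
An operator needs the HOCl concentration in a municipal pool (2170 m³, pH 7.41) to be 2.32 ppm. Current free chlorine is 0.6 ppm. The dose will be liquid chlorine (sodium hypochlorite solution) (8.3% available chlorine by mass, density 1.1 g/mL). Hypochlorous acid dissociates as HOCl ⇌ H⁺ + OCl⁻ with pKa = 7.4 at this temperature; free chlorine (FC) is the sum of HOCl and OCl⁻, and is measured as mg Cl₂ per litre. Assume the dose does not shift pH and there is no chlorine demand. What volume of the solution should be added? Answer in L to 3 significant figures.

97.3 L

Volume: 2170 m³ = 2,170,000 L.
[OCl⁻]/[HOCl] = 10^(pH − pKa) = 10^(7.41 − 7.4) = 1.023; fraction as HOCl = 1/(1 + 1.023) = 0.4942.
Free chlorine required for 2.32 ppm HOCl: 2.32 / 0.4942 = 4.694 ppm.
FC to add: 4.694 − 0.6 = 4.094 mg/L as Cl₂.
Cl₂ equivalent: 4.094 mg/L × 2,170,000 L = 8884 g.
Product at 8.3% available Cl: 8884 / 0.083 = 107,000 g.
Volume: 107,000 g ÷ 1.1 g/mL = 97,310 mL.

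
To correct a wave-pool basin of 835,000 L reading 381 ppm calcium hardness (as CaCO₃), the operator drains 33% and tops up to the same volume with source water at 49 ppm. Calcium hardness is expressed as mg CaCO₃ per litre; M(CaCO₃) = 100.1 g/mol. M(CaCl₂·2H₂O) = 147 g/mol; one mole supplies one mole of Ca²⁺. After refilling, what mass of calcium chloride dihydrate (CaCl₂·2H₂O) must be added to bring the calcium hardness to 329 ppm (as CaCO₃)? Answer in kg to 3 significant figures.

After draining 33% and refilling: 381 × 0.67 + 49 × 0.33 = 271.44 ppm.
Deficit to target: 329 − 271.44 = 57.56 mg/L.
As CaCO₃: 57.56 mg/L × 835,000 L = 48,060 g; ÷ 100.1 = 480.1 mol Ca²⁺.
Mass: 480.1 × 147 = 70,580 g.

70.6 kg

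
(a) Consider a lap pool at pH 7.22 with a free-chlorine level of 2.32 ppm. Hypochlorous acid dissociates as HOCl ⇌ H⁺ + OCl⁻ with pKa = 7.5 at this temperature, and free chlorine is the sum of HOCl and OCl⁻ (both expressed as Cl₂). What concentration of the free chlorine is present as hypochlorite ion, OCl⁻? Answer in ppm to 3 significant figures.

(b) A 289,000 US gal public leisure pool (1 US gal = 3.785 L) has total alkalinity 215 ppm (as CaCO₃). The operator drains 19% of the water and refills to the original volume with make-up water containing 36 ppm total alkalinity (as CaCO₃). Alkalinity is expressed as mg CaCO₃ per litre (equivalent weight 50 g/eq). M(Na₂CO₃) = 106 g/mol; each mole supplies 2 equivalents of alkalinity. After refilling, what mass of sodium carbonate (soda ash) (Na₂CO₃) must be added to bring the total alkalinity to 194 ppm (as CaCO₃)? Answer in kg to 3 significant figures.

(a) [OCl⁻]/[HOCl] = 10^(pH − pKa) = 10^(7.22 − 7.5) = 10^-0.28 = 0.5248.
(a) Fraction as HOCl = 1 / (1 + 0.5248) = 0.6558.
(a) OCl⁻ = (1 − 0.6558) × 2.32 ppm = 0.7985 ppm.

(b) Volume: 289,000 US gal × 3.785 L/gal = 1,093,865 L.
(b) After draining 19% and refilling: 215 × 0.81 + 36 × 0.19 = 180.99 ppm.
(b) Deficit to target: 194 − 180.99 = 13.01 mg/L.
(b) As CaCO₃: 13.01 mg/L × 1,093,865 L = 14,230 g; ÷ 50 g/eq ÷ 2 = 142.3 mol Na₂CO₃.
(b) Mass: 142.3 × 106 = 15,090 g.

(a) 0.798 ppm; (b) 15.1 kg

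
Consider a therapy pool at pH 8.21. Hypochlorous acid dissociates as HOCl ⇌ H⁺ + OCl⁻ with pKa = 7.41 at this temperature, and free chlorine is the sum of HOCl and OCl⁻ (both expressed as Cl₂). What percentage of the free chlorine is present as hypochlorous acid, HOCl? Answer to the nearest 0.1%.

13.7%

[OCl⁻]/[HOCl] = 10^(pH − pKa) = 10^(8.21 − 7.41) = 10^0.80 = 6.31.
Fraction as HOCl = 1 / (1 + 6.31) = 0.1368.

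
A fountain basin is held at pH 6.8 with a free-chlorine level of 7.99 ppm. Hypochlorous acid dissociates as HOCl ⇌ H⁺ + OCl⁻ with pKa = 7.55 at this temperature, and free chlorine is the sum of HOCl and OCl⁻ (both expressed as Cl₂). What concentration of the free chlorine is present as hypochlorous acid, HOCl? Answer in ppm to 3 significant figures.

6.78 ppm

[OCl⁻]/[HOCl] = 10^(pH − pKa) = 10^(6.8 − 7.55) = 10^-0.75 = 0.1778.
Fraction as HOCl = 1 / (1 + 0.1778) = 0.849.
HOCl = 0.849 × 7.99 ppm = 6.784 ppm.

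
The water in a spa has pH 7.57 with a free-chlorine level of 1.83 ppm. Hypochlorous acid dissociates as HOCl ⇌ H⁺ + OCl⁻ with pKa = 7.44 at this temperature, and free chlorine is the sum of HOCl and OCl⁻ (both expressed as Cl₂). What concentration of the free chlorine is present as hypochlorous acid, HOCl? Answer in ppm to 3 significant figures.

[OCl⁻]/[HOCl] = 10^(pH − pKa) = 10^(7.57 − 7.44) = 10^0.13 = 1.349.
Fraction as HOCl = 1 / (1 + 1.349) = 0.4257.
HOCl = 0.4257 × 1.83 ppm = 0.7791 ppm.

0.779 ppm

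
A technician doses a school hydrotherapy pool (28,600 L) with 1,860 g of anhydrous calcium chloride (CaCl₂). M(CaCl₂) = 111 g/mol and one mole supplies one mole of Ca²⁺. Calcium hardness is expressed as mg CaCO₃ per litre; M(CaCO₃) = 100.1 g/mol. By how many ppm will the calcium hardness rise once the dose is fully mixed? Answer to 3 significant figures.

58.6 ppm

Moles of Ca²⁺: 1,860 g ÷ 111 g/mol = 16.76 mol.
As CaCO₃: 16.76 mol × 100.1 g/mol = 1677 g.
Rise: 1677 g / 28,600 L × 1000 = 58.65 mg/L.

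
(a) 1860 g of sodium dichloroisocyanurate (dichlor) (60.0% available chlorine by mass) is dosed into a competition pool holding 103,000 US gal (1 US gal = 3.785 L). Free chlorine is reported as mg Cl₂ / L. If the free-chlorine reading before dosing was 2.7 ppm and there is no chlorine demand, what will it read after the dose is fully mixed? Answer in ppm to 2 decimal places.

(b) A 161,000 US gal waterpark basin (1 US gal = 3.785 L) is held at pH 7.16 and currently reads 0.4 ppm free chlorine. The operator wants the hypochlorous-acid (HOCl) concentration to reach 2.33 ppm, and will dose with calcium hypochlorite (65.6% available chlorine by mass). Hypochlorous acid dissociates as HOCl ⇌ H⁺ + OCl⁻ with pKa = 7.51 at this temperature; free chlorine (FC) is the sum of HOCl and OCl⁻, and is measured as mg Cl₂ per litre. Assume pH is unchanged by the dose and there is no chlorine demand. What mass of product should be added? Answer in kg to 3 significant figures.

(a) Volume: 103,000 US gal × 3.785 L/gal = 389,855 L.
(a) Available chlorine delivered: 1860 g × 0.6 = 1116 g as Cl₂.
(a) Concentration rise: 1116 g / 389,855 L = 2.863 mg/L = 2.86 ppm.
(a) Final FC: 2.7 + 2.86 = 5.56 ppm.

(b) Volume: 161,000 US gal × 3.785 L/gal = 609,385 L.
(b) [OCl⁻]/[HOCl] = 10^(pH − pKa) = 10^(7.16 − 7.51) = 0.4467; fraction as HOCl = 1/(1 + 0.4467) = 0.6912.
(b) Free chlorine required for 2.33 ppm HOCl: 2.33 / 0.6912 = 3.371 ppm.
(b) FC to add: 3.371 − 0.4 = 2.971 mg/L as Cl₂.
(b) Cl₂ equivalent: 2.971 mg/L × 609,385 L = 1810 g.
(b) Product at 65.6% available Cl: 1810 / 0.656 = 2760 g.

(a) 5.56 ppm; (b) 2.76 kg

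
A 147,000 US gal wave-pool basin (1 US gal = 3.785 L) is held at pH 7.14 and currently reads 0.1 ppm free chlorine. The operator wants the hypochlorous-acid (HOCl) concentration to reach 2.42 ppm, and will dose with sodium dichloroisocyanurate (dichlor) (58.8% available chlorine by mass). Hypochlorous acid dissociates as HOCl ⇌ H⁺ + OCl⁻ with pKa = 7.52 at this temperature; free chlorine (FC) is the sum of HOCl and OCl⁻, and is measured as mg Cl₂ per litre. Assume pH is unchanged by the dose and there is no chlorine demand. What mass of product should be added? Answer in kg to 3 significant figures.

3.15 kg

Volume: 147,000 US gal × 3.785 L/gal = 556,395 L.
[OCl⁻]/[HOCl] = 10^(pH − pKa) = 10^(7.14 − 7.52) = 0.4169; fraction as HOCl = 1/(1 + 0.4169) = 0.7058.
Free chlorine required for 2.42 ppm HOCl: 2.42 / 0.7058 = 3.429 ppm.
FC to add: 3.429 − 0.1 = 3.329 mg/L as Cl₂.
Cl₂ equivalent: 3.329 mg/L × 556,395 L = 1852 g.
Product at 58.8% available Cl: 1852 / 0.588 = 3150 g.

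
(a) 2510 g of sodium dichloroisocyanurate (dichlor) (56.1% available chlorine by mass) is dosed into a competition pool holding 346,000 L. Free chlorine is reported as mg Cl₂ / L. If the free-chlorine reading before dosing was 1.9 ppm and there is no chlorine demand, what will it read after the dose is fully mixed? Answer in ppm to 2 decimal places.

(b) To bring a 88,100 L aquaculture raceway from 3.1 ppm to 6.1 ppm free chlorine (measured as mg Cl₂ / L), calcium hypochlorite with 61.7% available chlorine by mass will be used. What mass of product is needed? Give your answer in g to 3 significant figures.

(a) 5.97 ppm; (b) 428 g

(a) Available chlorine delivered: 2510 g × 0.561 = 1408 g as Cl₂.
(a) Concentration rise: 1408 g / 346,000 L = 4.07 mg/L = 4.07 ppm.
(a) Final FC: 1.9 + 4.07 = 5.97 ppm.

(b) Chlorine deficit: 6.1 − 3.1 = 3 ppm = 3 mg/L as Cl₂.
(b) Cl₂ equivalent needed: 3 mg/L × 88,100 L = 264,300 mg = 264.3 g.
(b) Product at 61.7% available chlorine: 264.3 / 0.617 = 428.4 g.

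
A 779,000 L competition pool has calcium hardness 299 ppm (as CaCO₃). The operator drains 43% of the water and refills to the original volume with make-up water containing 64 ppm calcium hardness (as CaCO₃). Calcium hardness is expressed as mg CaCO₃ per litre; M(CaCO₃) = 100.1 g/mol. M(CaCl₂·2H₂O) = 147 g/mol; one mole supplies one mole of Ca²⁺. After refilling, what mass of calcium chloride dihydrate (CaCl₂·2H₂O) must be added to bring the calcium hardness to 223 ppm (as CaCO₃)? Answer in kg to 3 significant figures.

28.7 kg

After draining 43% and refilling: 299 × 0.57 + 64 × 0.43 = 197.95 ppm.
Deficit to target: 223 − 197.95 = 25.05 mg/L.
As CaCO₃: 25.05 mg/L × 779,000 L = 19,510 g; ÷ 100.1 = 194.9 mol Ca²⁺.
Mass: 194.9 × 147 = 28,660 g.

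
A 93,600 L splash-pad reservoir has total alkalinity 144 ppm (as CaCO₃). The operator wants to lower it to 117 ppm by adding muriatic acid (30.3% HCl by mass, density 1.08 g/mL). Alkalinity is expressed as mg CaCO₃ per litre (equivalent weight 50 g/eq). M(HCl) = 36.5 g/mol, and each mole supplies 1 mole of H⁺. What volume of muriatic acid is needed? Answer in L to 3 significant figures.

5.64 L

Alkalinity to neutralize: (144 − 117) = 27 mg/L as CaCO₃ × 93,600 L = 2527 g as CaCO₃.
Equivalents of H⁺ required: 2527 ÷ 50 g/eq = 50.54 eq = 50.54 mol HCl.
Mass of HCl: 50.54 × 36.5 = 1845 g.
Mass of 30.3% solution: 1845 / 0.303 = 6089 g.
Volume: 6089 g ÷ 1.08 g/mL = 5638 mL.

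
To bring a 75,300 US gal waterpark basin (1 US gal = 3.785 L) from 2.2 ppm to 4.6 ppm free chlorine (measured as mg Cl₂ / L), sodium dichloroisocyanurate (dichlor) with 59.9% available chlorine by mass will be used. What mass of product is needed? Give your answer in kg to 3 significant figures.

Volume: 75,300 US gal × 3.785 L/gal = 285,010 L.
Chlorine deficit: 4.6 − 2.2 = 2.4 ppm = 2.4 mg/L as Cl₂.
Cl₂ equivalent needed: 2.4 mg/L × 285,010 L = 684,000 mg = 684 g.
Product at 59.9% available chlorine: 684 / 0.599 = 1142 g.

1.14 kg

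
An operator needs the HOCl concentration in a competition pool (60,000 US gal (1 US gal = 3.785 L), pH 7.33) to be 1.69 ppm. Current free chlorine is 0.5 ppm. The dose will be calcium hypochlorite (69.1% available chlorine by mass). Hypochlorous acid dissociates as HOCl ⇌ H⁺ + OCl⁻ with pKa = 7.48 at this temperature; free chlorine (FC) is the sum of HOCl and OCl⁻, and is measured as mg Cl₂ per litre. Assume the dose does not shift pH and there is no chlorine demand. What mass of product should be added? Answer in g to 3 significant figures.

Volume: 60,000 US gal × 3.785 L/gal = 227,100 L.
[OCl⁻]/[HOCl] = 10^(pH − pKa) = 10^(7.33 − 7.48) = 0.7079; fraction as HOCl = 1/(1 + 0.7079) = 0.5855.
Free chlorine required for 1.69 ppm HOCl: 1.69 / 0.5855 = 2.886 ppm.
FC to add: 2.886 − 0.5 = 2.386 mg/L as Cl₂.
Cl₂ equivalent: 2.386 mg/L × 227,100 L = 542 g.
Product at 69.1% available Cl: 542 / 0.691 = 784.3 g.

784 g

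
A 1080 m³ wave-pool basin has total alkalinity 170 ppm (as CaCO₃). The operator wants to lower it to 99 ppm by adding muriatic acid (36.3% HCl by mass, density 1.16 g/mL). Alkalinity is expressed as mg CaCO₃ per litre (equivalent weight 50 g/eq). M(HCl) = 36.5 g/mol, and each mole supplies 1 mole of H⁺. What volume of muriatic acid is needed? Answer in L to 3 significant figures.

133 L

Volume: 1080 m³ = 1,080,000 L.
Alkalinity to neutralize: (170 − 99) = 71 mg/L as CaCO₃ × 1,080,000 L = 76,680 g as CaCO₃.
Equivalents of H⁺ required: 76,680 ÷ 50 g/eq = 1534 eq = 1534 mol HCl.
Mass of HCl: 1534 × 36.5 = 55,980 g.
Mass of 36.3% solution: 55,980 / 0.363 = 154,200 g.
Volume: 154,200 g ÷ 1.16 g/mL = 132,900 mL.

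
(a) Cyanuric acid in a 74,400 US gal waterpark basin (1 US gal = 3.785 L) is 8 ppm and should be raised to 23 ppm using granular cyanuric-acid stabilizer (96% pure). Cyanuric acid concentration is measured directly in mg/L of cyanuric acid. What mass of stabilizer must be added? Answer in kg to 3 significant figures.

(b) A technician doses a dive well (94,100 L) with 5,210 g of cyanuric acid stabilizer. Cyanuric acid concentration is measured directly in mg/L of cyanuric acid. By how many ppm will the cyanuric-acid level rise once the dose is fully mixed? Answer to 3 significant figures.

(a) 4.40 kg; (b) 55.4 ppm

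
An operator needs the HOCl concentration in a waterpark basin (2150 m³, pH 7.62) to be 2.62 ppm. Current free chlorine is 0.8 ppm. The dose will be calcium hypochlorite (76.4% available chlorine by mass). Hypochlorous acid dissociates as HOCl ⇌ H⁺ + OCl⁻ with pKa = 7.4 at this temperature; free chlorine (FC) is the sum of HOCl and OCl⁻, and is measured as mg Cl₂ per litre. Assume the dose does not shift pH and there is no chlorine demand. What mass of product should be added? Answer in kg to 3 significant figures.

17.4 kg

Volume: 2150 m³ = 2,150,000 L.
[OCl⁻]/[HOCl] = 10^(pH − pKa) = 10^(7.62 − 7.4) = 1.66; fraction as HOCl = 1/(1 + 1.66) = 0.376.
Free chlorine required for 2.62 ppm HOCl: 2.62 / 0.376 = 6.968 ppm.
FC to add: 6.968 − 0.8 = 6.168 mg/L as Cl₂.
Cl₂ equivalent: 6.168 mg/L × 2,150,000 L = 13,260 g.
Product at 76.4% available Cl: 13,260 / 0.764 = 17,360 g.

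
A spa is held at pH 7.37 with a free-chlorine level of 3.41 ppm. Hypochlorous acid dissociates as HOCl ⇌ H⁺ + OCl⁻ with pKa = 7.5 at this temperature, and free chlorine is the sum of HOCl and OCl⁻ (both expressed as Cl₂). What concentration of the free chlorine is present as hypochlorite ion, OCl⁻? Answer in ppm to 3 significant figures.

1.45 ppm

[OCl⁻]/[HOCl] = 10^(pH − pKa) = 10^(7.37 − 7.5) = 10^-0.13 = 0.7413.
Fraction as HOCl = 1 / (1 + 0.7413) = 0.5743.
OCl⁻ = (1 − 0.5743) × 3.41 ppm = 1.452 ppm.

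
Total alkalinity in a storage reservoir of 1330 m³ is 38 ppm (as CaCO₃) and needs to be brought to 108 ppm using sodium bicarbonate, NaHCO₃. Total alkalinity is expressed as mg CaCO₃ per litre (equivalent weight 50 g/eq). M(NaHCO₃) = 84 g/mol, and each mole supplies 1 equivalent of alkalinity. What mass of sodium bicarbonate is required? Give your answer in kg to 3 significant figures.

156 kg

Volume: 1330 m³ = 1,330,000 L.
Alkalinity to add: (108 − 38) = 70 mg/L as CaCO₃ × 1,330,000 L = 93,100 g as CaCO₃.
Equivalents: 93,100 g ÷ 50 g/eq = 1862 eq.
NaHCO₃ supplies 1 eq per mole → 1862 mol.
Mass: 1862 mol × 84 g/mol = 156,400 g.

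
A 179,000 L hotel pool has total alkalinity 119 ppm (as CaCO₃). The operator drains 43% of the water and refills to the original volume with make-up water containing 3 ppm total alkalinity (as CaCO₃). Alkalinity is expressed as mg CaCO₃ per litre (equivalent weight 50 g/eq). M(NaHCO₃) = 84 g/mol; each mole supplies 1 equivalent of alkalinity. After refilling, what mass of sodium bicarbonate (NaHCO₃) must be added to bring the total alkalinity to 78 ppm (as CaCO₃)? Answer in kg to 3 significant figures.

2.67 kg

After draining 43% and refilling: 119 × 0.57 + 3 × 0.43 = 69.12 ppm.
Deficit to target: 78 − 69.12 = 8.88 mg/L.
As CaCO₃: 8.88 mg/L × 179,000 L = 1590 g; ÷ 50 g/eq ÷ 1 = 31.79 mol NaHCO₃.
Mass: 31.79 × 84 = 2670 g.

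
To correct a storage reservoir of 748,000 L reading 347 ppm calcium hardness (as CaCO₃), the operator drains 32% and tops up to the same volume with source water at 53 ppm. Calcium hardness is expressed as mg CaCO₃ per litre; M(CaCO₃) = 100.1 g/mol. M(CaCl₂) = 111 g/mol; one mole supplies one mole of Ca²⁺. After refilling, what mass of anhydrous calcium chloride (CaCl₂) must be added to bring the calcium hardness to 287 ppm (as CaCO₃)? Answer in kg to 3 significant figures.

After draining 32% and refilling: 347 × 0.68 + 53 × 0.32 = 252.92 ppm.
Deficit to target: 287 − 252.92 = 34.08 mg/L.
As CaCO₃: 34.08 mg/L × 748,000 L = 25,490 g; ÷ 100.1 = 254.7 mol Ca²⁺.
Mass: 254.7 × 111 = 28,270 g.

28.3 kg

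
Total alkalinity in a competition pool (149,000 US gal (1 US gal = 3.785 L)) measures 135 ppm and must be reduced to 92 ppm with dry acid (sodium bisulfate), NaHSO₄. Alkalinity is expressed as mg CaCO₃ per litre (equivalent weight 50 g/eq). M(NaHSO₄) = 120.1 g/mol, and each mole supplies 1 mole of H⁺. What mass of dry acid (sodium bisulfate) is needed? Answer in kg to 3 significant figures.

Volume: 149,000 US gal × 3.785 L/gal = 563,965 L.
Alkalinity to neutralize: (135 − 92) = 43 mg/L as CaCO₃ × 563,965 L = 24,250 g as CaCO₃.
Equivalents of H⁺ required: 24,250 ÷ 50 g/eq = 485 eq = 485 mol NaHSO₄.
Mass of NaHSO₄: 485 × 120.1 = 58,250 g.

58.2 kg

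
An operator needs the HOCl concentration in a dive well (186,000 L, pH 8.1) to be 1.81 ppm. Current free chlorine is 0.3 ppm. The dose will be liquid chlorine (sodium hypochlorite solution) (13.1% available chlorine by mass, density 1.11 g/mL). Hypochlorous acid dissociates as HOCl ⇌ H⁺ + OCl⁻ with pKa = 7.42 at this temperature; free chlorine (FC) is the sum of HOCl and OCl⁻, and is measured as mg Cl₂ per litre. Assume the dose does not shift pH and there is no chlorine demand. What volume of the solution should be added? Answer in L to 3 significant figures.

[OCl⁻]/[HOCl] = 10^(pH − pKa) = 10^(8.1 − 7.42) = 4.786; fraction as HOCl = 1/(1 + 4.786) = 0.1728.
Free chlorine required for 1.81 ppm HOCl: 1.81 / 0.1728 = 10.47 ppm.
FC to add: 10.47 − 0.3 = 10.17 mg/L as Cl₂.
Cl₂ equivalent: 10.17 mg/L × 186,000 L = 1892 g.
Product at 13.1% available Cl: 1892 / 0.131 = 14,440 g.
Volume: 14,440 g ÷ 1.11 g/mL = 13,010 mL.

13.0 L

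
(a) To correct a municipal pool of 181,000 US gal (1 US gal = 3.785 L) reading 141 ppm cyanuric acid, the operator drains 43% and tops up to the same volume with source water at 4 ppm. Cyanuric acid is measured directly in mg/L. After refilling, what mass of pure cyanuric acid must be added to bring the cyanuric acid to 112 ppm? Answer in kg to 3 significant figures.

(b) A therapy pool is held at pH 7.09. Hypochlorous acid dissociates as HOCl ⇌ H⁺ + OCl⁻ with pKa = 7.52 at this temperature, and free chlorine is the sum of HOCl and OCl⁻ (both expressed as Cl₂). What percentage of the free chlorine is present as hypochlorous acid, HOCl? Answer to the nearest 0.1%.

(a) Volume: 181,000 US gal × 3.785 L/gal = 685,085 L.
(a) After draining 43% and refilling: 141 × 0.57 + 4 × 0.43 = 82.09 ppm.
(a) Deficit to target: 112 − 82.09 = 29.91 mg/L.
(a) Mass: 29.91 mg/L × 685,085 L = 20,490 g cyanuric acid.

(b) [OCl⁻]/[HOCl] = 10^(pH − pKa) = 10^(7.09 − 7.52) = 10^-0.43 = 0.3715.
(b) Fraction as HOCl = 1 / (1 + 0.3715) = 0.7291.

(a) 20.5 kg; (b) 72.9%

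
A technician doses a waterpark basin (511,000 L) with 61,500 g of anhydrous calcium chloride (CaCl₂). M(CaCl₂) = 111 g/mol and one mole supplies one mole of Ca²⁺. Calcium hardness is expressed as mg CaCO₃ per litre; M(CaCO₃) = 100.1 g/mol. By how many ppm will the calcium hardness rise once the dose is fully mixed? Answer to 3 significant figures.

Moles of Ca²⁺: 61,500 g ÷ 111 g/mol = 554.1 mol.
As CaCO₃: 554.1 mol × 100.1 g/mol = 55,460 g.
Rise: 55,460 g / 511,000 L × 1000 = 108.5 mg/L.

109 ppm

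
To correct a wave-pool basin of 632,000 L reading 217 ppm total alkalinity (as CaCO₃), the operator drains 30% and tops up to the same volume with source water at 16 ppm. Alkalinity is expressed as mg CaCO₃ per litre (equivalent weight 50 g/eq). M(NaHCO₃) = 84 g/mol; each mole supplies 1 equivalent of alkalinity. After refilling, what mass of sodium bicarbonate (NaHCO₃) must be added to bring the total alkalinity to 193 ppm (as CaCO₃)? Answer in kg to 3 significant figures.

After draining 30% and refilling: 217 × 0.70 + 16 × 0.30 = 156.7 ppm.
Deficit to target: 193 − 156.7 = 36.3 mg/L.
As CaCO₃: 36.3 mg/L × 632,000 L = 22,940 g; ÷ 50 g/eq ÷ 1 = 458.8 mol NaHCO₃.
Mass: 458.8 × 84 = 38,540 g.

38.5 kg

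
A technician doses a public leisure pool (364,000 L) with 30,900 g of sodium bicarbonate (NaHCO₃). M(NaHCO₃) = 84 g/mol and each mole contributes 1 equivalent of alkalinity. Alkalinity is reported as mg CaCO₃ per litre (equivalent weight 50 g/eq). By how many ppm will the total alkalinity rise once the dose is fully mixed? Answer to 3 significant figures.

50.5 ppm

Moles of NaHCO₃: 30,900 g ÷ 84 g/mol = 367.9 mol → 367.9 eq of alkalinity.
As CaCO₃: 367.9 eq × 50 g/eq = 18,390 g.
Rise: 18,390 g / 364,000 L × 1000 = 50.53 mg/L.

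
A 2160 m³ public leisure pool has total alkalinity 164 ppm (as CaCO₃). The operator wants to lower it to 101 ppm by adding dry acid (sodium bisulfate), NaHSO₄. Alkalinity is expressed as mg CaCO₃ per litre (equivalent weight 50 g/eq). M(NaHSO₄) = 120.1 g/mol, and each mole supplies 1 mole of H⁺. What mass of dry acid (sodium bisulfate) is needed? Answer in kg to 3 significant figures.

Volume: 2160 m³ = 2,160,000 L.
Alkalinity to neutralize: (164 − 101) = 63 mg/L as CaCO₃ × 2,160,000 L = 136,100 g as CaCO₃.
Equivalents of H⁺ required: 136,100 ÷ 50 g/eq = 2722 eq = 2722 mol NaHSO₄.
Mass of NaHSO₄: 2722 × 120.1 = 326,900 g.

327 kg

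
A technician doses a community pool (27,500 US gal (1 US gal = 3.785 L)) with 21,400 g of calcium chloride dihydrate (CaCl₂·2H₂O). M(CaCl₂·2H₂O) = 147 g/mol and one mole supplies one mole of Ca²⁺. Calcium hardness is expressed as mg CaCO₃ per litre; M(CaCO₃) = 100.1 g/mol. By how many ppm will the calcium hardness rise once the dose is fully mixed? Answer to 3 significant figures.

140 ppm

Volume: 27,500 US gal × 3.785 L/gal = 104,088 L.
Moles of Ca²⁺: 21,400 g ÷ 147 g/mol = 145.6 mol.
As CaCO₃: 145.6 mol × 100.1 g/mol = 14,570 g.
Rise: 14,570 g / 104,088 L × 1000 = 140 mg/L.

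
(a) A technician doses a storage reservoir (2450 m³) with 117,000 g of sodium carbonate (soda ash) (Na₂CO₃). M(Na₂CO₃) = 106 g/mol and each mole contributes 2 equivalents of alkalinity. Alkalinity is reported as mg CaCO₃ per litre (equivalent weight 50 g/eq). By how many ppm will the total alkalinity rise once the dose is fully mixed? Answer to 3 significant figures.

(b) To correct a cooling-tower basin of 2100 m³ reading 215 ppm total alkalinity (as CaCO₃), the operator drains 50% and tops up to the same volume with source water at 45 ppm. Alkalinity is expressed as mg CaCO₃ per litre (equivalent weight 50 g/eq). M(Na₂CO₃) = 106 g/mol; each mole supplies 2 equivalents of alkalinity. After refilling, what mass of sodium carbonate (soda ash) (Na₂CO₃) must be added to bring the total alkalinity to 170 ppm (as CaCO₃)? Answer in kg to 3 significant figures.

(a) 45.1 ppm; (b) 89.0 kg

(a) Volume: 2450 m³ = 2,450,000 L.
(a) Moles of Na₂CO₃: 117,000 g ÷ 106 g/mol = 1104 mol → 2208 eq of alkalinity.
(a) As CaCO₃: 2208 eq × 50 g/eq = 110,400 g.
(a) Rise: 110,400 g / 2,450,000 L × 1000 = 45.05 mg/L.

(b) Volume: 2100 m³ = 2,100,000 L.
(b) After draining 50% and refilling: 215 × 0.50 + 45 × 0.50 = 130 ppm.
(b) Deficit to target: 170 − 130 = 40 mg/L.
(b) As CaCO₃: 40 mg/L × 2,100,000 L = 84,000 g; ÷ 50 g/eq ÷ 2 = 840 mol Na₂CO₃.
(b) Mass: 840 × 106 = 89,040 g.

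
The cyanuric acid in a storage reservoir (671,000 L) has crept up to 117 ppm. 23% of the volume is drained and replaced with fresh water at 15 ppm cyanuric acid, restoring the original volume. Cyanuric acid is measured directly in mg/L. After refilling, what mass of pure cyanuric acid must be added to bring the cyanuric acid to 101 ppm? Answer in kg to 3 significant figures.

After draining 23% and refilling: 117 × 0.77 + 15 × 0.23 = 93.54 ppm.
Deficit to target: 101 − 93.54 = 7.46 mg/L.
Mass: 7.46 mg/L × 671,000 L = 5006 g cyanuric acid.

5.01 kg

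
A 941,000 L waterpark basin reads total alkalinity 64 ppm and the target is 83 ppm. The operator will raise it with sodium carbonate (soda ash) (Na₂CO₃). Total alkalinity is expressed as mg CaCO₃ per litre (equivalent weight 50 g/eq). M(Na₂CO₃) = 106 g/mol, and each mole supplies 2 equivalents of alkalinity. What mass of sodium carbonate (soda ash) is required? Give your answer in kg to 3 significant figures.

Alkalinity to add: (83 − 64) = 19 mg/L as CaCO₃ × 941,000 L = 17,880 g as CaCO₃.
Equivalents: 17,880 g ÷ 50 g/eq = 357.6 eq.
Each mole of Na₂CO₃ supplies 2 eq, so 357.6 / 2 = 178.8 mol.
Mass: 178.8 mol × 106 g/mol = 18,950 g.

19.0 kg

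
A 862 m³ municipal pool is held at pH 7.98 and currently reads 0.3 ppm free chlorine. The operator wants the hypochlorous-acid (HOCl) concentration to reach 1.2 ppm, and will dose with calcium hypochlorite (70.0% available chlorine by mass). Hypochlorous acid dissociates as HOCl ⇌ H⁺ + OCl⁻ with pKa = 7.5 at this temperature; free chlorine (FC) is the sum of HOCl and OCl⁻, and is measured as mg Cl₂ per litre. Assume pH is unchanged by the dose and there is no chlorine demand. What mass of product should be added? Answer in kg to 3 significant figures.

Volume: 862 m³ = 862,000 L.
[OCl⁻]/[HOCl] = 10^(pH − pKa) = 10^(7.98 − 7.5) = 3.02; fraction as HOCl = 1/(1 + 3.02) = 0.2488.
Free chlorine required for 1.2 ppm HOCl: 1.2 / 0.2488 = 4.824 ppm.
FC to add: 4.824 − 0.3 = 4.524 mg/L as Cl₂.
Cl₂ equivalent: 4.524 mg/L × 862,000 L = 3900 g.
Product at 70.0% available Cl: 3900 / 0.7 = 5571 g.

5.57 kg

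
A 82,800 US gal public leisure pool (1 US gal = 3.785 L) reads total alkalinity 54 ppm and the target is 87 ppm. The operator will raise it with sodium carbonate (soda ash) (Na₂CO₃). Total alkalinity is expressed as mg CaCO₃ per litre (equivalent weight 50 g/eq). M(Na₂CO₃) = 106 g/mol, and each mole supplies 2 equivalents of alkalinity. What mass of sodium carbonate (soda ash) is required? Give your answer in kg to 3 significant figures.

11.0 kg

Volume: 82,800 US gal × 3.785 L/gal = 313,398 L.
Alkalinity to add: (87 − 54) = 33 mg/L as CaCO₃ × 313,398 L = 10,340 g as CaCO₃.
Equivalents: 10,340 g ÷ 50 g/eq = 206.8 eq.
Each mole of Na₂CO₃ supplies 2 eq, so 206.8 / 2 = 103.4 mol.
Mass: 103.4 mol × 106 g/mol = 10,960 g.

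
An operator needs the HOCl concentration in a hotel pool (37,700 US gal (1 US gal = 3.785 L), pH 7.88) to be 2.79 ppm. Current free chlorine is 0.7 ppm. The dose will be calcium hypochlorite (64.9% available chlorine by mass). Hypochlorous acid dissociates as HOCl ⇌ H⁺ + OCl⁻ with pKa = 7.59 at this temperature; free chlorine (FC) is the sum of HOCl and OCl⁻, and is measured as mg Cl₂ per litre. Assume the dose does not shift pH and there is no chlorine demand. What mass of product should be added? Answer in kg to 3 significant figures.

Volume: 37,700 US gal × 3.785 L/gal = 142,694 L.
[OCl⁻]/[HOCl] = 10^(pH − pKa) = 10^(7.88 − 7.59) = 1.95; fraction as HOCl = 1/(1 + 1.95) = 0.339.
Free chlorine required for 2.79 ppm HOCl: 2.79 / 0.339 = 8.23 ppm.
FC to add: 8.23 − 0.7 = 7.53 mg/L as Cl₂.
Cl₂ equivalent: 7.53 mg/L × 142,694 L = 1074 g.
Product at 64.9% available Cl: 1074 / 0.649 = 1656 g.

1.66 kg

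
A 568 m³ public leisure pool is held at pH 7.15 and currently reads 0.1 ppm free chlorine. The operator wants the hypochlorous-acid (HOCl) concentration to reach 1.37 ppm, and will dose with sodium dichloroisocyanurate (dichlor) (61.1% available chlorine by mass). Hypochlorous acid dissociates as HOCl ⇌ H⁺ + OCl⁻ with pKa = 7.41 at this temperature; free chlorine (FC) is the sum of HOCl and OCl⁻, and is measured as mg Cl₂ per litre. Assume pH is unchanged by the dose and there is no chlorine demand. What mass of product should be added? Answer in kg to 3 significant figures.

Volume: 568 m³ = 568,000 L.
[OCl⁻]/[HOCl] = 10^(pH − pKa) = 10^(7.15 − 7.41) = 0.5495; fraction as HOCl = 1/(1 + 0.5495) = 0.6454.
Free chlorine required for 1.37 ppm HOCl: 1.37 / 0.6454 = 2.123 ppm.
FC to add: 2.123 − 0.1 = 2.023 mg/L as Cl₂.
Cl₂ equivalent: 2.023 mg/L × 568,000 L = 1149 g.
Product at 61.1% available Cl: 1149 / 0.611 = 1881 g.

1.88 kg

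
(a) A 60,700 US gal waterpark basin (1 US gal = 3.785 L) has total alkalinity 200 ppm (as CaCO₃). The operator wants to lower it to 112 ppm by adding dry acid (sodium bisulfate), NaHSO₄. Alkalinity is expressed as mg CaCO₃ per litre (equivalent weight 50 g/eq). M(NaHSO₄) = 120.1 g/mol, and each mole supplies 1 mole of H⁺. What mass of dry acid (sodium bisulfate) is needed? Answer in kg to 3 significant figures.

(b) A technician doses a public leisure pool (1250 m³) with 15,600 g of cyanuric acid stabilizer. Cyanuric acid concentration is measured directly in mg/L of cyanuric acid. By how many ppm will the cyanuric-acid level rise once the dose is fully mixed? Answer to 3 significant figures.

(a) Volume: 60,700 US gal × 3.785 L/gal = 229,750 L.
(a) Alkalinity to neutralize: (200 − 112) = 88 mg/L as CaCO₃ × 229,750 L = 20,220 g as CaCO₃.
(a) Equivalents of H⁺ required: 20,220 ÷ 50 g/eq = 404.4 eq = 404.4 mol NaHSO₄.
(a) Mass of NaHSO₄: 404.4 × 120.1 = 48,560 g.

(b) Volume: 1250 m³ = 1,250,000 L.
(b) Rise: 15,600 g / 1,250,000 L × 1000 = 12.48 mg/L.

(a) 48.6 kg; (b) 12.5 ppm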